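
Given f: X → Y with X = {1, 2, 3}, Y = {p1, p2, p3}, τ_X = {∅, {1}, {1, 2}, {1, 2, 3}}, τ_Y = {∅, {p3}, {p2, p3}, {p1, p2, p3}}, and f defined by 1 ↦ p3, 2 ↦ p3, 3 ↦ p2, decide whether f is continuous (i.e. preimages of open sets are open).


f IS continuous.

Compute f^{-1}(U) for each U ∈ τ_Y:
  U = ∅: f^{-1}(U) = ∅ ∈ τ_X ✓.
  U = {p3}: f^{-1}(U) = {1, 2} ∈ τ_X ✓.
  U = {p2, p3}: f^{-1}(U) = {1, 2, 3} ∈ τ_X ✓.
  U = {p1, p2, p3}: f^{-1}(U) = {1, 2, 3} ∈ τ_X ✓.
Every preimage lies in τ_X, so f IS continuous.


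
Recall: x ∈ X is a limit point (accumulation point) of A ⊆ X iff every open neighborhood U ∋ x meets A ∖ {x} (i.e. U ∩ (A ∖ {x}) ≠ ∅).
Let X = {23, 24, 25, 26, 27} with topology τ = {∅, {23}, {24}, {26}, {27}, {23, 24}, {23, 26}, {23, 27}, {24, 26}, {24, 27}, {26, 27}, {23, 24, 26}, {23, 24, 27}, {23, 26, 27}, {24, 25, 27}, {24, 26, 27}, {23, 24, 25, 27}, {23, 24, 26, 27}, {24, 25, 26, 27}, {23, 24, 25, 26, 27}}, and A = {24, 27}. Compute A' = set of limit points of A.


A' = {25}

For each x ∈ X, list the open sets U ∈ τ with x ∈ U, then check whether U ∩ (A ∖ {x}) ≠ ∅ for every such U.
  x = 23: open {23} ∋ x has {23} ∩ (A ∖ {23}) = ∅, so x is NOT a limit point.
  x = 24: open {24} ∋ x has {24} ∩ (A ∖ {24}) = ∅, so x is NOT a limit point.
  x = 25: opens ∋ x are {24, 25, 27}, {23, 24, 25, 27}, {24, 25, 26, 27}, {23, 24, 25, 26, 27}; each meets A ∖ {25}, so x IS a limit point.
  x = 26: open {26} ∋ x has {26} ∩ (A ∖ {26}) = ∅, so x is NOT a limit point.
  x = 27: open {27} ∋ x has {27} ∩ (A ∖ {27}) = ∅, so x is NOT a limit point.
Collecting: A' = {25}.


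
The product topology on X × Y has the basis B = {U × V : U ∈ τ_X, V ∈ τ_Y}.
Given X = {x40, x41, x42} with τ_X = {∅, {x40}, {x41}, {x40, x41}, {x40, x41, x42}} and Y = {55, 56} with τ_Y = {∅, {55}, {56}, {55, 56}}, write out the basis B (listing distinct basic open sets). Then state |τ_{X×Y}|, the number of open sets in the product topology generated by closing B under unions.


Basis B = {∅ × ∅, {x40} × {55}, {x40} × {56}, {x41} × {55}, {x41} × {56}, {x40} × {55, 56}, {x40, x41} × {55}, {x40, x41} × {56}, {x41} × {55, 56}, {x40, x41, x42} × {55}, {x40, x41, x42} × {56}, {x40, x41} × {55, 56}, {x40, x41, x42} × {55, 56}}; |τ_{X×Y}| = 25.

Enumerate products U × V with U ∈ τ_X, V ∈ τ_Y (deduplicated):
  ∅ × ∅ = {} (∅)
  {x40} × {55} = {(x40,55)}
  {x40} × {56} = {(x40,56)}
  {x41} × {55} = {(x41,55)}
  {x41} × {56} = {(x41,56)}
  {x40} × {55, 56} = {(x40,55), (x40,56)}
  {x40, x41} × {55} = {(x40,55), (x41,55)}
  {x40, x41} × {56} = {(x40,56), (x41,56)}
  {x41} × {55, 56} = {(x41,55), (x41,56)}
  {x40, x41, x42} × {55} = {(x40,55), (x41,55), (x42,55)}
  {x40, x41, x42} × {56} = {(x40,56), (x41,56), (x42,56)}
  {x40, x41} × {55, 56} = {(x40,55), (x40,56), (x41,55), (x41,56)}
  {x40, x41, x42} × {55, 56} = {(x40,55), (x40,56), (x41,55), (x41,56), (x42,55), (x42,56)}
These 13 distinct sets form the basis B.
Close under arbitrary unions to get τ_{X×Y}; counting gives |τ_{X×Y}| = 25.


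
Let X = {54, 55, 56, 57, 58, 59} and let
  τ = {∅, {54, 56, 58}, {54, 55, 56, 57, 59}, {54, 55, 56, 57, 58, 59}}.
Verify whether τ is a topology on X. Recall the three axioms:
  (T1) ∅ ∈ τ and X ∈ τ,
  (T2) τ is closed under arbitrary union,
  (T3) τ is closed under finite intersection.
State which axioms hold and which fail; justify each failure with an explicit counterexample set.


τ is NOT a topology on X.

Axiom (T1): ∅ ∈ τ? Yes; X ∈ τ? Yes.
Axiom (T2/T3): check pairwise unions and intersections of members of τ.
Counterexample for (T3): {54, 56, 58} ∩ {54, 55, 56, 57, 59} = {54, 56} ∉ τ. Therefore τ is NOT a topology.


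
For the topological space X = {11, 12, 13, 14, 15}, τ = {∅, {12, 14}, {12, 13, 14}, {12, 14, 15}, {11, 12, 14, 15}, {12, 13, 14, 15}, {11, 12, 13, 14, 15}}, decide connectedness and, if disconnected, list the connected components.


(X, τ) is connected.

Find clopen sets (U ∈ τ with X ∖ U ∈ τ):
  U = ∅, X ∖ U = {11, 12, 13, 14, 15} — both open, so U is clopen.
  U = {11, 12, 13, 14, 15}, X ∖ U = ∅ — both open, so U is clopen.
Only trivial clopens (∅ and X) exist, so (X, τ) is connected.
Compute connected components by grouping points that agree on all clopens:
  component: {11, 12, 13, 14, 15}


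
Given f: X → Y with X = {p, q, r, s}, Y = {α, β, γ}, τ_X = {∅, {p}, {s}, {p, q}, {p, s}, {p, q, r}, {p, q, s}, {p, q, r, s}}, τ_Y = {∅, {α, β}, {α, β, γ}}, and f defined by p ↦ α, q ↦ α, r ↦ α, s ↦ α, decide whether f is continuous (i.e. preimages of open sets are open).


f IS continuous.

Compute f^{-1}(U) for each U ∈ τ_Y:
  U = ∅: f^{-1}(U) = ∅ ∈ τ_X ✓.
  U = {α, β}: f^{-1}(U) = {p, q, r, s} ∈ τ_X ✓.
  U = {α, β, γ}: f^{-1}(U) = {p, q, r, s} ∈ τ_X ✓.
Every preimage lies in τ_X, so f IS continuous.


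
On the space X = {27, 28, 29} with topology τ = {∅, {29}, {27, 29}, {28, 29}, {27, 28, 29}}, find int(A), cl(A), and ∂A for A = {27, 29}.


int(A) = {27, 29}, cl(A) = {27, 28, 29}, ∂A = {28}.

Closed sets in (X, τ) are complements of opens:
  closed(X, τ) = {∅, {27}, {28}, {27, 28}, {27, 28, 29}}.
int(A) = ⋃ {U ∈ τ : U ⊆ A}. Opens contained in A: ∅, {29}, {27, 29}.
Taking the union of these: int(A) = {27, 29}.
cl(A) = ⋂ {C closed : A ⊆ C}. Closed sets containing A: {27, 28, 29}.
Intersecting these: cl(A) = {27, 28, 29}.
∂A = cl(A) ∖ int(A) = {27, 28, 29} ∖ {27, 29} = {28}.


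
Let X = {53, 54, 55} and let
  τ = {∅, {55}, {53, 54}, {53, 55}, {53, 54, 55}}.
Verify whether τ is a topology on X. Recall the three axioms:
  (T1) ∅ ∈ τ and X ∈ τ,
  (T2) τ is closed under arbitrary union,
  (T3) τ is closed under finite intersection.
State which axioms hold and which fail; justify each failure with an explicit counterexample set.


τ is NOT a topology on X.

Axiom (T1): ∅ ∈ τ? Yes; X ∈ τ? Yes.
Axiom (T2/T3): check pairwise unions and intersections of members of τ.
Counterexample for (T3): {53, 54} ∩ {53, 55} = {53} ∉ τ. Therefore τ is NOT a topology.


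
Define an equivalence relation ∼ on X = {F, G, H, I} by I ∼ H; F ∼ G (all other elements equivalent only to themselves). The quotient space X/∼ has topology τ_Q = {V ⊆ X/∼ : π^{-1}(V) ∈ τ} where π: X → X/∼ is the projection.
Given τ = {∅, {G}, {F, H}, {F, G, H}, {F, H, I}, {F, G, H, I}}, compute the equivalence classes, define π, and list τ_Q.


X/∼ = {[F=G], [H=I]}; |τ_Q| = 2.

Equivalence classes: [F=G], [H=I].
Quotient map π: X → X/∼ sends F ↦ [F=G], G ↦ [F=G], H ↦ [H=I], I ↦ [H=I].
For each subset V ⊆ X/∼, compute π^{-1}(V) ⊆ X and check whether π^{-1}(V) ∈ τ. V is open in τ_Q iff π^{-1}(V) ∈ τ.
  V = {}: π^{-1}(V) = ∅ ∈ τ ✓.
  V = {[F=G]}: π^{-1}(V) = {F, G} ∉ τ ✗.
  V = {[H=I]}: π^{-1}(V) = {H, I} ∉ τ ✗.
  V = {[F=G], [H=I]}: π^{-1}(V) = {F, G, H, I} ∈ τ ✓.
Open sets in the quotient: τ_Q = {{}, {[F=G], [H=I]}} (2 elements).


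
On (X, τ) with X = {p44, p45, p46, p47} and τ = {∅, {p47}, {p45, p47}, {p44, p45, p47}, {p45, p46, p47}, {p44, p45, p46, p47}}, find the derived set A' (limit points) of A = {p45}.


A' = {p44, p46}

For each x ∈ X, list the open sets U ∈ τ with x ∈ U, then check whether U ∩ (A ∖ {x}) ≠ ∅ for every such U.
  x = p44: opens ∋ x are {p44, p45, p47}, {p44, p45, p46, p47}; each meets A ∖ {p44}, so x IS a limit point.
  x = p45: open {p45, p47} ∋ x has {p45, p47} ∩ (A ∖ {p45}) = ∅, so x is NOT a limit point.
  x = p46: opens ∋ x are {p45, p46, p47}, {p44, p45, p46, p47}; each meets A ∖ {p46}, so x IS a limit point.
  x = p47: open {p47} ∋ x has {p47} ∩ (A ∖ {p47}) = ∅, so x is NOT a limit point.
Collecting: A' = {p44, p46}.


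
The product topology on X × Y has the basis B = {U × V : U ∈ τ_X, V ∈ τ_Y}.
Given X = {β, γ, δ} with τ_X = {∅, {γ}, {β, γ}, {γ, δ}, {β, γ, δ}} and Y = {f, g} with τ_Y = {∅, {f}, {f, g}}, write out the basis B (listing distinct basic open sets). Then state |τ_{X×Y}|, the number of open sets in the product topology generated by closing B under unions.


Basis B = {∅ × ∅, {γ} × {f}, {β, γ} × {f}, {γ} × {f, g}, {γ, δ} × {f}, {β, γ, δ} × {f}, {β, γ} × {f, g}, {γ, δ} × {f, g}, {β, γ, δ} × {f, g}}; |τ_{X×Y}| = 14.

Enumerate products U × V with U ∈ τ_X, V ∈ τ_Y (deduplicated):
  ∅ × ∅ = {} (∅)
  {γ} × {f} = {(γ,f)}
  {β, γ} × {f} = {(β,f), (γ,f)}
  {γ} × {f, g} = {(γ,f), (γ,g)}
  {γ, δ} × {f} = {(γ,f), (δ,f)}
  {β, γ, δ} × {f} = {(β,f), (γ,f), (δ,f)}
  {β, γ} × {f, g} = {(β,f), (β,g), (γ,f), (γ,g)}
  {γ, δ} × {f, g} = {(γ,f), (γ,g), (δ,f), (δ,g)}
  {β, γ, δ} × {f, g} = {(β,f), (β,g), (γ,f), (γ,g), (δ,f), (δ,g)}
These 9 distinct sets form the basis B.
Close under arbitrary unions to get τ_{X×Y}; counting gives |τ_{X×Y}| = 14.


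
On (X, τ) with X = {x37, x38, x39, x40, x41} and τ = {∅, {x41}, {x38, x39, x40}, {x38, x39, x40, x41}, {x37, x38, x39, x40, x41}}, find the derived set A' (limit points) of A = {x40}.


A' = {x37, x38, x39}

For each x ∈ X, list the open sets U ∈ τ with x ∈ U, then check whether U ∩ (A ∖ {x}) ≠ ∅ for every such U.
  x = x37: opens ∋ x are {x37, x38, x39, x40, x41}; each meets A ∖ {x37}, so x IS a limit point.
  x = x38: opens ∋ x are {x38, x39, x40}, {x38, x39, x40, x41}, {x37, x38, x39, x40, x41}; each meets A ∖ {x38}, so x IS a limit point.
  x = x39: opens ∋ x are {x38, x39, x40}, {x38, x39, x40, x41}, {x37, x38, x39, x40, x41}; each meets A ∖ {x39}, so x IS a limit point.
  x = x40: open {x38, x39, x40} ∋ x has {x38, x39, x40} ∩ (A ∖ {x40}) = ∅, so x is NOT a limit point.
  x = x41: open {x41} ∋ x has {x41} ∩ (A ∖ {x41}) = ∅, so x is NOT a limit point.
Collecting: A' = {x37, x38, x39}.


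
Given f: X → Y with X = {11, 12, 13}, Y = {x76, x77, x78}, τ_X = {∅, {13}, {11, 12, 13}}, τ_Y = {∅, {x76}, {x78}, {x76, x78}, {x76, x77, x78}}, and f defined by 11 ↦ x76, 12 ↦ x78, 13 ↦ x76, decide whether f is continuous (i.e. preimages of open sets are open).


f is NOT continuous.

Compute f^{-1}(U) for each U ∈ τ_Y:
  U = ∅: f^{-1}(U) = ∅ ∈ τ_X ✓.
  U = {x76}: f^{-1}(U) = {11, 13} ∉ τ_X ✗.
  U = {x78}: f^{-1}(U) = {12} ∉ τ_X ✗.
  U = {x76, x78}: f^{-1}(U) = {11, 12, 13} ∈ τ_X ✓.
  U = {x76, x77, x78}: f^{-1}(U) = {11, 12, 13} ∈ τ_X ✓.
Found U = {x76} with f^{-1}(U) = {11, 13} not in τ_X. Therefore f is NOT continuous.


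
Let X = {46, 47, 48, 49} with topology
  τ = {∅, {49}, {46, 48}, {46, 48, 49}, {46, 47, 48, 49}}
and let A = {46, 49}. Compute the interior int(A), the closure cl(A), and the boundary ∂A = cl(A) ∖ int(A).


int(A) = {49}, cl(A) = {46, 47, 48, 49}, ∂A = {46, 47, 48}.

Closed sets in (X, τ) are complements of opens:
  closed(X, τ) = {∅, {47}, {47, 49}, {46, 47, 48}, {46, 47, 48, 49}}.
int(A) = ⋃ {U ∈ τ : U ⊆ A}. Opens contained in A: ∅, {49}.
Taking the union of these: int(A) = {49}.
cl(A) = ⋂ {C closed : A ⊆ C}. Closed sets containing A: {46, 47, 48, 49}.
Intersecting these: cl(A) = {46, 47, 48, 49}.
∂A = cl(A) ∖ int(A) = {46, 47, 48, 49} ∖ {49} = {46, 47, 48}.


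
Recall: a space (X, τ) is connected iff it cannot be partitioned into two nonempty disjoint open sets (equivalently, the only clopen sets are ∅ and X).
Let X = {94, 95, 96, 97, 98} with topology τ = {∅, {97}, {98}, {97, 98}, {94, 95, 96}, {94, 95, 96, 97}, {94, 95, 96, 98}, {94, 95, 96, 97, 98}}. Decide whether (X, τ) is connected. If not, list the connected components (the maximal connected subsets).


(X, τ) is disconnected; components = [{97}, {98}, {94, 95, 96}].

Find clopen sets (U ∈ τ with X ∖ U ∈ τ):
  U = ∅, X ∖ U = {94, 95, 96, 97, 98} — both open, so U is clopen.
  U = {97}, X ∖ U = {94, 95, 96, 98} — both open, so U is clopen.
  U = {98}, X ∖ U = {94, 95, 96, 97} — both open, so U is clopen.
  U = {97, 98}, X ∖ U = {94, 95, 96} — both open, so U is clopen.
  U = {94, 95, 96}, X ∖ U = {97, 98} — both open, so U is clopen.
  U = {94, 95, 96, 97}, X ∖ U = {98} — both open, so U is clopen.
  U = {94, 95, 96, 98}, X ∖ U = {97} — both open, so U is clopen.
  U = {94, 95, 96, 97, 98}, X ∖ U = ∅ — both open, so U is clopen.
Nontrivial clopen(s) exist: e.g. {94, 95, 96}. So (X, τ) is disconnected.
Compute connected components by grouping points that agree on all clopens:
  component: {97}
  component: {98}
  component: {94, 95, 96}


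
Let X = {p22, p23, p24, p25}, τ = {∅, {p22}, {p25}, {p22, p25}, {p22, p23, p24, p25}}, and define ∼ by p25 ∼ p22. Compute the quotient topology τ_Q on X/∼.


X/∼ = {[p22=p25], [p23], [p24]}; |τ_Q| = 3.

Equivalence classes: [p22=p25], [p23], [p24].
Quotient map π: X → X/∼ sends p22 ↦ [p22=p25], p23 ↦ [p23], p24 ↦ [p24], p25 ↦ [p22=p25].
For each subset V ⊆ X/∼, compute π^{-1}(V) ⊆ X and check whether π^{-1}(V) ∈ τ. V is open in τ_Q iff π^{-1}(V) ∈ τ.
  V = {}: π^{-1}(V) = ∅ ∈ τ ✓.
  V = {[p22=p25]}: π^{-1}(V) = {p22, p25} ∈ τ ✓.
  V = {[p23]}: π^{-1}(V) = {p23} ∉ τ ✗.
  V = {[p22=p25], [p23]}: π^{-1}(V) = {p22, p23, p25} ∉ τ ✗.
  V = {[p24]}: π^{-1}(V) = {p24} ∉ τ ✗.
  V = {[p22=p25], [p24]}: π^{-1}(V) = {p22, p24, p25} ∉ τ ✗.
  V = {[p23], [p24]}: π^{-1}(V) = {p23, p24} ∉ τ ✗.
  V = {[p22=p25], [p23], [p24]}: π^{-1}(V) = {p22, p23, p24, p25} ∈ τ ✓.
Open sets in the quotient: τ_Q = {{}, {[p22=p25]}, {[p22=p25], [p23], [p24]}} (3 elements).


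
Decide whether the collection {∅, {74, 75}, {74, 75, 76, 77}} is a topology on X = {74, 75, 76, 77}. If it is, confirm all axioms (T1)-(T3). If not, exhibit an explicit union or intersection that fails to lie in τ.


τ IS a topology on X.

Axiom (T1): ∅ ∈ τ? Yes; X ∈ τ? Yes.
Axiom (T2/T3): check pairwise unions and intersections of members of τ.
All pairwise intersections and unions checked — each lies in τ. Therefore τ satisfies (T1), (T2), (T3): it IS a topology on X.


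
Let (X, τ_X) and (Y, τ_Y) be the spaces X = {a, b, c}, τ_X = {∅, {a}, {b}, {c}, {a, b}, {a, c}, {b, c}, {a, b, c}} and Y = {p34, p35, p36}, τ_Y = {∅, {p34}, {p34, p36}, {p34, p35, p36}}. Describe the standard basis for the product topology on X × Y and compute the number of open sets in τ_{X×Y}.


Basis B = {∅ × ∅, {a} × {p34}, {b} × {p34}, {c} × {p34}, {a} × {p34, p36}, {a, b} × {p34}, {a, c} × {p34}, {b} × {p34, p36}, {b, c} × {p34}, {c} × {p34, p36}, {a} × {p34, p35, p36}, {a, b, c} × {p34}, {b} × {p34, p35, p36}, {c} × {p34, p35, p36}, {a, b} × {p34, p36}, {a, c} × {p34, p36}, {b, c} × {p34, p36}, {a, b} × {p34, p35, p36}, {a, c} × {p34, p35, p36}, {a, b, c} × {p34, p36}, {b, c} × {p34, p35, p36}, {a, b, c} × {p34, p35, p36}}; |τ_{X×Y}| = 64.

Enumerate products U × V with U ∈ τ_X, V ∈ τ_Y (deduplicated):
  ∅ × ∅ = {} (∅)
  {a} × {p34} = {(a,p34)}
  {b} × {p34} = {(b,p34)}
  {c} × {p34} = {(c,p34)}
  {a} × {p34, p36} = {(a,p34), (a,p36)}
  {a, b} × {p34} = {(a,p34), (b,p34)}
  {a, c} × {p34} = {(a,p34), (c,p34)}
  {b} × {p34, p36} = {(b,p34), (b,p36)}
  {b, c} × {p34} = {(b,p34), (c,p34)}
  {c} × {p34, p36} = {(c,p34), (c,p36)}
  {a} × {p34, p35, p36} = {(a,p34), (a,p35), (a,p36)}
  {a, b, c} × {p34} = {(a,p34), (b,p34), (c,p34)}
  {b} × {p34, p35, p36} = {(b,p34), (b,p35), (b,p36)}
  {c} × {p34, p35, p36} = {(c,p34), (c,p35), (c,p36)}
  {a, b} × {p34, p36} = {(a,p34), (a,p36), (b,p34), (b,p36)}
  {a, c} × {p34, p36} = {(a,p34), (a,p36), (c,p34), (c,p36)}
  {b, c} × {p34, p36} = {(b,p34), (b,p36), (c,p34), (c,p36)}
  {a, b} × {p34, p35, p36} = {(a,p34), (a,p35), (a,p36), (b,p34), (b,p35), (b,p36)}
  {a, c} × {p34, p35, p36} = {(a,p34), (a,p35), (a,p36), (c,p34), (c,p35), (c,p36)}
  {a, b, c} × {p34, p36} = {(a,p34), (a,p36), (b,p34), (b,p36), (c,p34), (c,p36)}
  {b, c} × {p34, p35, p36} = {(b,p34), (b,p35), (b,p36), (c,p34), (c,p35), (c,p36)}
  {a, b, c} × {p34, p35, p36} = {(a,p34), (a,p35), (a,p36), (b,p34), (b,p35), (b,p36), (c,p34), (c,p35), (c,p36)}
These 22 distinct sets form the basis B.
Close under arbitrary unions to get τ_{X×Y}; counting gives |τ_{X×Y}| = 64.


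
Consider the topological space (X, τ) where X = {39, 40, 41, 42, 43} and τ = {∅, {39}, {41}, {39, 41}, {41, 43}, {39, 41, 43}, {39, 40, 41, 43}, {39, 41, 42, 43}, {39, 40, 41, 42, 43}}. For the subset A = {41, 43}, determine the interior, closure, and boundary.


int(A) = {41, 43}, cl(A) = {40, 41, 42, 43}, ∂A = {40, 42}.

Closed sets in (X, τ) are complements of opens:
  closed(X, τ) = {∅, {40}, {42}, {40, 42}, {39, 40, 42}, {40, 42, 43}, {39, 40, 42, 43}, {40, 41, 42, 43}, {39, 40, 41, 42, 43}}.
int(A) = ⋃ {U ∈ τ : U ⊆ A}. Opens contained in A: ∅, {41}, {41, 43}.
Taking the union of these: int(A) = {41, 43}.
cl(A) = ⋂ {C closed : A ⊆ C}. Closed sets containing A: {40, 41, 42, 43}, {39, 40, 41, 42, 43}.
Intersecting these: cl(A) = {40, 41, 42, 43}.
∂A = cl(A) ∖ int(A) = {40, 41, 42, 43} ∖ {41, 43} = {40, 42}.


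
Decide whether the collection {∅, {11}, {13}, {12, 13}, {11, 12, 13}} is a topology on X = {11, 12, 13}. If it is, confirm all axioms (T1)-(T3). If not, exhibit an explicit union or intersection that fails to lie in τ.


τ is NOT a topology on X.

Axiom (T1): ∅ ∈ τ? Yes; X ∈ τ? Yes.
Axiom (T2/T3): check pairwise unions and intersections of members of τ.
Counterexample for (T2): {11} ∪ {13} = {11, 13} ∉ τ. Therefore τ is NOT a topology.


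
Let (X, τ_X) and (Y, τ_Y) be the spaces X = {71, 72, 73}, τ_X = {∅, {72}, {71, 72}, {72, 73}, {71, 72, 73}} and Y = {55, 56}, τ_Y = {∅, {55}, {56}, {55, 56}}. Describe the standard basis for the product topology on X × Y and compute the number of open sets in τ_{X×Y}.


Basis B = {∅ × ∅, {72} × {55}, {72} × {56}, {71, 72} × {55}, {71, 72} × {56}, {72} × {55, 56}, {72, 73} × {55}, {72, 73} × {56}, {71, 72, 73} × {55}, {71, 72, 73} × {56}, {71, 72} × {55, 56}, {72, 73} × {55, 56}, {71, 72, 73} × {55, 56}}; |τ_{X×Y}| = 25.

Enumerate products U × V with U ∈ τ_X, V ∈ τ_Y (deduplicated):
  ∅ × ∅ = {} (∅)
  {72} × {55} = {(72,55)}
  {72} × {56} = {(72,56)}
  {71, 72} × {55} = {(71,55), (72,55)}
  {71, 72} × {56} = {(71,56), (72,56)}
  {72} × {55, 56} = {(72,55), (72,56)}
  {72, 73} × {55} = {(72,55), (73,55)}
  {72, 73} × {56} = {(72,56), (73,56)}
  {71, 72, 73} × {55} = {(71,55), (72,55), (73,55)}
  {71, 72, 73} × {56} = {(71,56), (72,56), (73,56)}
  {71, 72} × {55, 56} = {(71,55), (71,56), (72,55), (72,56)}
  {72, 73} × {55, 56} = {(72,55), (72,56), (73,55), (73,56)}
  {71, 72, 73} × {55, 56} = {(71,55), (71,56), (72,55), (72,56), (73,55), (73,56)}
These 13 distinct sets form the basis B.
Close under arbitrary unions to get τ_{X×Y}; counting gives |τ_{X×Y}| = 25.


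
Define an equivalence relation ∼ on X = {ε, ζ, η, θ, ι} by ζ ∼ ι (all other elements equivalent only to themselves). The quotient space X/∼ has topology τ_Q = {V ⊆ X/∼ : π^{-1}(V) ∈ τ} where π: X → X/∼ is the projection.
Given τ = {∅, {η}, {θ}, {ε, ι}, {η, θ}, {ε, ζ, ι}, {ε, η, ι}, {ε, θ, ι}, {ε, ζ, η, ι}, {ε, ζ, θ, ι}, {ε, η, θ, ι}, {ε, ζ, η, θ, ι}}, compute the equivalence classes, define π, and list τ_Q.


X/∼ = {[ε], [ζ=ι], [η], [θ]}; |τ_Q| = 8.

Equivalence classes: [ε], [ζ=ι], [η], [θ].
Quotient map π: X → X/∼ sends ε ↦ [ε], ζ ↦ [ζ=ι], η ↦ [η], θ ↦ [θ], ι ↦ [ζ=ι].
For each subset V ⊆ X/∼, compute π^{-1}(V) ⊆ X and check whether π^{-1}(V) ∈ τ. V is open in τ_Q iff π^{-1}(V) ∈ τ.
  V = {}: π^{-1}(V) = ∅ ∈ τ ✓.
  V = {[ε]}: π^{-1}(V) = {ε} ∉ τ ✗.
  V = {[ζ=ι]}: π^{-1}(V) = {ζ, ι} ∉ τ ✗.
  V = {[ε], [ζ=ι]}: π^{-1}(V) = {ε, ζ, ι} ∈ τ ✓.
  V = {[η]}: π^{-1}(V) = {η} ∈ τ ✓.
  V = {[ε], [η]}: π^{-1}(V) = {ε, η} ∉ τ ✗.
  V = {[ζ=ι], [η]}: π^{-1}(V) = {ζ, η, ι} ∉ τ ✗.
  V = {[ε], [ζ=ι], [η]}: π^{-1}(V) = {ε, ζ, η, ι} ∈ τ ✓.
  V = {[θ]}: π^{-1}(V) = {θ} ∈ τ ✓.
  V = {[ε], [θ]}: π^{-1}(V) = {ε, θ} ∉ τ ✗.
  V = {[ζ=ι], [θ]}: π^{-1}(V) = {ζ, θ, ι} ∉ τ ✗.
  V = {[ε], [ζ=ι], [θ]}: π^{-1}(V) = {ε, ζ, θ, ι} ∈ τ ✓.
  V = {[η], [θ]}: π^{-1}(V) = {η, θ} ∈ τ ✓.
  V = {[ε], [η], [θ]}: π^{-1}(V) = {ε, η, θ} ∉ τ ✗.
  V = {[ζ=ι], [η], [θ]}: π^{-1}(V) = {ζ, η, θ, ι} ∉ τ ✗.
  V = {[ε], [ζ=ι], [η], [θ]}: π^{-1}(V) = {ε, ζ, η, θ, ι} ∈ τ ✓.
Open sets in the quotient: τ_Q = {{}, {[ε], [ζ=ι]}, {[η]}, {[ε], [ζ=ι], [η]}, {[θ]}, {[ε], [ζ=ι], [θ]}, {[η], [θ]}, {[ε], [ζ=ι], [η], [θ]}} (8 elements).


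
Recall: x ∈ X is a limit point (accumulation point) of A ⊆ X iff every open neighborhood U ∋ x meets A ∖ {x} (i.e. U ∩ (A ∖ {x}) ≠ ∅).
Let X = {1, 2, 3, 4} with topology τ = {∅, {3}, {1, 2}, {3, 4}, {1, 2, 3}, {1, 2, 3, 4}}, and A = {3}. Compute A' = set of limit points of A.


A' = {4}

For each x ∈ X, list the open sets U ∈ τ with x ∈ U, then check whether U ∩ (A ∖ {x}) ≠ ∅ for every such U.
  x = 1: open {1, 2} ∋ x has {1, 2} ∩ (A ∖ {1}) = ∅, so x is NOT a limit point.
  x = 2: open {1, 2} ∋ x has {1, 2} ∩ (A ∖ {2}) = ∅, so x is NOT a limit point.
  x = 3: open {3} ∋ x has {3} ∩ (A ∖ {3}) = ∅, so x is NOT a limit point.
  x = 4: opens ∋ x are {3, 4}, {1, 2, 3, 4}; each meets A ∖ {4}, so x IS a limit point.
Collecting: A' = {4}.


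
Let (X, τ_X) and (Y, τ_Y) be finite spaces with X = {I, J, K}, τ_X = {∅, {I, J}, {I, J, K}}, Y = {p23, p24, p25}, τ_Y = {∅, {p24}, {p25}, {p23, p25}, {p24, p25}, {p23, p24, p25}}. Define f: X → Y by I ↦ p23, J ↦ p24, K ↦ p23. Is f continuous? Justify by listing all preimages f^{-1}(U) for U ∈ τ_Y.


f is NOT continuous.

Compute f^{-1}(U) for each U ∈ τ_Y:
  U = ∅: f^{-1}(U) = ∅ ∈ τ_X ✓.
  U = {p24}: f^{-1}(U) = {J} ∉ τ_X ✗.
  U = {p25}: f^{-1}(U) = ∅ ∈ τ_X ✓.
  U = {p23, p25}: f^{-1}(U) = {I, K} ∉ τ_X ✗.
  U = {p24, p25}: f^{-1}(U) = {J} ∉ τ_X ✗.
  U = {p23, p24, p25}: f^{-1}(U) = {I, J, K} ∈ τ_X ✓.
Found U = {p24} with f^{-1}(U) = {J} not in τ_X. Therefore f is NOT continuous.


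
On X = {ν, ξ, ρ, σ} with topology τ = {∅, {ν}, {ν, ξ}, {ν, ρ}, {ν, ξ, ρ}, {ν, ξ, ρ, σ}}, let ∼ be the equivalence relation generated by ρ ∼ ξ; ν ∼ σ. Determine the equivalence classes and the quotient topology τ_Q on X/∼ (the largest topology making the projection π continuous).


X/∼ = {[ν=σ], [ξ=ρ]}; |τ_Q| = 2.

Equivalence classes: [ν=σ], [ξ=ρ].
Quotient map π: X → X/∼ sends ν ↦ [ν=σ], ξ ↦ [ξ=ρ], ρ ↦ [ξ=ρ], σ ↦ [ν=σ].
For each subset V ⊆ X/∼, compute π^{-1}(V) ⊆ X and check whether π^{-1}(V) ∈ τ. V is open in τ_Q iff π^{-1}(V) ∈ τ.
  V = {}: π^{-1}(V) = ∅ ∈ τ ✓.
  V = {[ν=σ]}: π^{-1}(V) = {ν, σ} ∉ τ ✗.
  V = {[ξ=ρ]}: π^{-1}(V) = {ξ, ρ} ∉ τ ✗.
  V = {[ν=σ], [ξ=ρ]}: π^{-1}(V) = {ν, ξ, ρ, σ} ∈ τ ✓.
Open sets in the quotient: τ_Q = {{}, {[ν=σ], [ξ=ρ]}} (2 elements).


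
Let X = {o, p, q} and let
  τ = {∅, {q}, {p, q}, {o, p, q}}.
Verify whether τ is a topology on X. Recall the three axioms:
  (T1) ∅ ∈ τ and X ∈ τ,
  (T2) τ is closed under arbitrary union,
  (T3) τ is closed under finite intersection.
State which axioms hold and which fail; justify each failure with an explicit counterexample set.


τ IS a topology on X.

Axiom (T1): ∅ ∈ τ? Yes; X ∈ τ? Yes.
Axiom (T2/T3): check pairwise unions and intersections of members of τ.
All pairwise intersections and unions checked — each lies in τ. Therefore τ satisfies (T1), (T2), (T3): it IS a topology on X.


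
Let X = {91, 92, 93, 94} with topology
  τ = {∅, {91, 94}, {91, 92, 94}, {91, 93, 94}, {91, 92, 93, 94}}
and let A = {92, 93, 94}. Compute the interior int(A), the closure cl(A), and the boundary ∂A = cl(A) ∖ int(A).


int(A) = ∅, cl(A) = {91, 92, 93, 94}, ∂A = {91, 92, 93, 94}.

Closed sets in (X, τ) are complements of opens:
  closed(X, τ) = {∅, {92}, {93}, {92, 93}, {91, 92, 93, 94}}.
int(A) = ⋃ {U ∈ τ : U ⊆ A}. Opens contained in A: ∅.
Taking the union of these: int(A) = ∅.
cl(A) = ⋂ {C closed : A ⊆ C}. Closed sets containing A: {91, 92, 93, 94}.
Intersecting these: cl(A) = {91, 92, 93, 94}.
∂A = cl(A) ∖ int(A) = {91, 92, 93, 94} ∖ ∅ = {91, 92, 93, 94}.


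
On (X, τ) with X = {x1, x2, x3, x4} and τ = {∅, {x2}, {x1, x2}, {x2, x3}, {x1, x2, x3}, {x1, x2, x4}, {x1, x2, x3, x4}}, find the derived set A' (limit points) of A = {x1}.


A' = {x4}

For each x ∈ X, list the open sets U ∈ τ with x ∈ U, then check whether U ∩ (A ∖ {x}) ≠ ∅ for every such U.
  x = x1: open {x1, x2} ∋ x has {x1, x2} ∩ (A ∖ {x1}) = ∅, so x is NOT a limit point.
  x = x2: open {x2} ∋ x has {x2} ∩ (A ∖ {x2}) = ∅, so x is NOT a limit point.
  x = x3: open {x2, x3} ∋ x has {x2, x3} ∩ (A ∖ {x3}) = ∅, so x is NOT a limit point.
  x = x4: opens ∋ x are {x1, x2, x4}, {x1, x2, x3, x4}; each meets A ∖ {x4}, so x IS a limit point.
Collecting: A' = {x4}.


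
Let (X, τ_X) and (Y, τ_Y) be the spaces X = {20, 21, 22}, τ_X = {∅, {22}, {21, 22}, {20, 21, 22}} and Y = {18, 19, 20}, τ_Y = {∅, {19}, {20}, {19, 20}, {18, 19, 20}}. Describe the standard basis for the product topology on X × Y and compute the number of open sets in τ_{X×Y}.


Basis B = {∅ × ∅, {22} × {19}, {22} × {20}, {21, 22} × {19}, {21, 22} × {20}, {22} × {19, 20}, {20, 21, 22} × {19}, {20, 21, 22} × {20}, {22} × {18, 19, 20}, {21, 22} × {19, 20}, {20, 21, 22} × {19, 20}, {21, 22} × {18, 19, 20}, {20, 21, 22} × {18, 19, 20}}; |τ_{X×Y}| = 30.

Enumerate products U × V with U ∈ τ_X, V ∈ τ_Y (deduplicated):
  ∅ × ∅ = {} (∅)
  {22} × {19} = {(22,19)}
  {22} × {20} = {(22,20)}
  {21, 22} × {19} = {(21,19), (22,19)}
  {21, 22} × {20} = {(21,20), (22,20)}
  {22} × {19, 20} = {(22,19), (22,20)}
  {20, 21, 22} × {19} = {(20,19), (21,19), (22,19)}
  {20, 21, 22} × {20} = {(20,20), (21,20), (22,20)}
  {22} × {18, 19, 20} = {(22,18), (22,19), (22,20)}
  {21, 22} × {19, 20} = {(21,19), (21,20), (22,19), (22,20)}
  {20, 21, 22} × {19, 20} = {(20,19), (20,20), (21,19), (21,20), (22,19), (22,20)}
  {21, 22} × {18, 19, 20} = {(21,18), (21,19), (21,20), (22,18), (22,19), (22,20)}
  {20, 21, 22} × {18, 19, 20} = {(20,18), (20,19), (20,20), (21,18), (21,19), (21,20), (22,18), (22,19), (22,20)}
These 13 distinct sets form the basis B.
Close under arbitrary unions to get τ_{X×Y}; counting gives |τ_{X×Y}| = 30.


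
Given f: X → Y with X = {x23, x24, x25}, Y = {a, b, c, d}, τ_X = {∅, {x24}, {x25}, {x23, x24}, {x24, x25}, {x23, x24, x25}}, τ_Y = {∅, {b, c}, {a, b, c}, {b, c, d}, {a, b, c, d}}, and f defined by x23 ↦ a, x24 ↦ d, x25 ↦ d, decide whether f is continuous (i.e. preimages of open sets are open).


f is NOT continuous.

Compute f^{-1}(U) for each U ∈ τ_Y:
  U = ∅: f^{-1}(U) = ∅ ∈ τ_X ✓.
  U = {b, c}: f^{-1}(U) = ∅ ∈ τ_X ✓.
  U = {a, b, c}: f^{-1}(U) = {x23} ∉ τ_X ✗.
  U = {b, c, d}: f^{-1}(U) = {x24, x25} ∈ τ_X ✓.
  U = {a, b, c, d}: f^{-1}(U) = {x23, x24, x25} ∈ τ_X ✓.
Found U = {a, b, c} with f^{-1}(U) = {x23} not in τ_X. Therefore f is NOT continuous.


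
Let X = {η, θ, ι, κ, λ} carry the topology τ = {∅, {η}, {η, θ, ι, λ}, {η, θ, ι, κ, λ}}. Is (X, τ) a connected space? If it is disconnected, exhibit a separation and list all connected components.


(X, τ) is connected.

Find clopen sets (U ∈ τ with X ∖ U ∈ τ):
  U = ∅, X ∖ U = {η, θ, ι, κ, λ} — both open, so U is clopen.
  U = {η, θ, ι, κ, λ}, X ∖ U = ∅ — both open, so U is clopen.
Only trivial clopens (∅ and X) exist, so (X, τ) is connected.
Compute connected components by grouping points that agree on all clopens:
  component: {η, θ, ι, κ, λ}


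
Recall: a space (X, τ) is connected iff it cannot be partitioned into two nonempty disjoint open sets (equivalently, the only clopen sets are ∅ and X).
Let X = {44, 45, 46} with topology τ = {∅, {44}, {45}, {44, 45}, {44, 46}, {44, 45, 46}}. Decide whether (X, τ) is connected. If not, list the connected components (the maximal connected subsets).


(X, τ) is disconnected; components = [{45}, {44, 46}].

Find clopen sets (U ∈ τ with X ∖ U ∈ τ):
  U = ∅, X ∖ U = {44, 45, 46} — both open, so U is clopen.
  U = {45}, X ∖ U = {44, 46} — both open, so U is clopen.
  U = {44, 46}, X ∖ U = {45} — both open, so U is clopen.
  U = {44, 45, 46}, X ∖ U = ∅ — both open, so U is clopen.
Nontrivial clopen(s) exist: e.g. {44, 46}. So (X, τ) is disconnected.
Compute connected components by grouping points that agree on all clopens:
  component: {45}
  component: {44, 46}


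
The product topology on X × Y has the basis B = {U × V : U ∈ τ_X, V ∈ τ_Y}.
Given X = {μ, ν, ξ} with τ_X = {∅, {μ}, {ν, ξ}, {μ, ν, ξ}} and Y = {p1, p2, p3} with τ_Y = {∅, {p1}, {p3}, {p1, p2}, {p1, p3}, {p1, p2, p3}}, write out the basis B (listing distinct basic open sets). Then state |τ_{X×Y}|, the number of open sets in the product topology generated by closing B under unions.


Basis B = {∅ × ∅, {μ} × {p1}, {μ} × {p3}, {μ} × {p1, p2}, {μ} × {p1, p3}, {ν, ξ} × {p1}, {ν, ξ} × {p3}, {μ} × {p1, p2, p3}, {μ, ν, ξ} × {p1}, {μ, ν, ξ} × {p3}, {ν, ξ} × {p1, p2}, {ν, ξ} × {p1, p3}, {μ, ν, ξ} × {p1, p2}, {μ, ν, ξ} × {p1, p3}, {ν, ξ} × {p1, p2, p3}, {μ, ν, ξ} × {p1, p2, p3}}; |τ_{X×Y}| = 36.

Enumerate products U × V with U ∈ τ_X, V ∈ τ_Y (deduplicated):
  ∅ × ∅ = {} (∅)
  {μ} × {p1} = {(μ,p1)}
  {μ} × {p3} = {(μ,p3)}
  {μ} × {p1, p2} = {(μ,p1), (μ,p2)}
  {μ} × {p1, p3} = {(μ,p1), (μ,p3)}
  {ν, ξ} × {p1} = {(ν,p1), (ξ,p1)}
  {ν, ξ} × {p3} = {(ν,p3), (ξ,p3)}
  {μ} × {p1, p2, p3} = {(μ,p1), (μ,p2), (μ,p3)}
  {μ, ν, ξ} × {p1} = {(μ,p1), (ν,p1), (ξ,p1)}
  {μ, ν, ξ} × {p3} = {(μ,p3), (ν,p3), (ξ,p3)}
  {ν, ξ} × {p1, p2} = {(ν,p1), (ν,p2), (ξ,p1), (ξ,p2)}
  {ν, ξ} × {p1, p3} = {(ν,p1), (ν,p3), (ξ,p1), (ξ,p3)}
  {μ, ν, ξ} × {p1, p2} = {(μ,p1), (μ,p2), (ν,p1), (ν,p2), (ξ,p1), (ξ,p2)}
  {μ, ν, ξ} × {p1, p3} = {(μ,p1), (μ,p3), (ν,p1), (ν,p3), (ξ,p1), (ξ,p3)}
  {ν, ξ} × {p1, p2, p3} = {(ν,p1), (ν,p2), (ν,p3), (ξ,p1), (ξ,p2), (ξ,p3)}
  {μ, ν, ξ} × {p1, p2, p3} = {(μ,p1), (μ,p2), (μ,p3), (ν,p1), (ν,p2), (ν,p3), (ξ,p1), (ξ,p2), (ξ,p3)}
These 16 distinct sets form the basis B.
Close under arbitrary unions to get τ_{X×Y}; counting gives |τ_{X×Y}| = 36.


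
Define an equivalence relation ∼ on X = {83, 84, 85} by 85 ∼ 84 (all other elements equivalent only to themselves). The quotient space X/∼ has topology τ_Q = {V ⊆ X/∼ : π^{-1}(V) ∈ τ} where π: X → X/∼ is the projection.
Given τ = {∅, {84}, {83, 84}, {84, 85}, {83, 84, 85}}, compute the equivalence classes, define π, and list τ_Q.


X/∼ = {[83], [84=85]}; |τ_Q| = 3.

Equivalence classes: [83], [84=85].
Quotient map π: X → X/∼ sends 83 ↦ [83], 84 ↦ [84=85], 85 ↦ [84=85].
For each subset V ⊆ X/∼, compute π^{-1}(V) ⊆ X and check whether π^{-1}(V) ∈ τ. V is open in τ_Q iff π^{-1}(V) ∈ τ.
  V = {}: π^{-1}(V) = ∅ ∈ τ ✓.
  V = {[83]}: π^{-1}(V) = {83} ∉ τ ✗.
  V = {[84=85]}: π^{-1}(V) = {84, 85} ∈ τ ✓.
  V = {[83], [84=85]}: π^{-1}(V) = {83, 84, 85} ∈ τ ✓.
Open sets in the quotient: τ_Q = {{}, {[84=85]}, {[83], [84=85]}} (3 elements).


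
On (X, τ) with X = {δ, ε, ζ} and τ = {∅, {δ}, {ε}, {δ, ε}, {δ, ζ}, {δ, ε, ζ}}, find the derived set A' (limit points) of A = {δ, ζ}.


A' = {ζ}

For each x ∈ X, list the open sets U ∈ τ with x ∈ U, then check whether U ∩ (A ∖ {x}) ≠ ∅ for every such U.
  x = δ: open {δ} ∋ x has {δ} ∩ (A ∖ {δ}) = ∅, so x is NOT a limit point.
  x = ε: open {ε} ∋ x has {ε} ∩ (A ∖ {ε}) = ∅, so x is NOT a limit point.
  x = ζ: opens ∋ x are {δ, ζ}, {δ, ε, ζ}; each meets A ∖ {ζ}, so x IS a limit point.
Collecting: A' = {ζ}.


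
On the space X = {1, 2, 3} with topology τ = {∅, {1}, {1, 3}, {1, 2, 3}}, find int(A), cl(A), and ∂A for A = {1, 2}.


int(A) = {1}, cl(A) = {1, 2, 3}, ∂A = {2, 3}.

Closed sets in (X, τ) are complements of opens:
  closed(X, τ) = {∅, {2}, {2, 3}, {1, 2, 3}}.
int(A) = ⋃ {U ∈ τ : U ⊆ A}. Opens contained in A: ∅, {1}.
Taking the union of these: int(A) = {1}.
cl(A) = ⋂ {C closed : A ⊆ C}. Closed sets containing A: {1, 2, 3}.
Intersecting these: cl(A) = {1, 2, 3}.
∂A = cl(A) ∖ int(A) = {1, 2, 3} ∖ {1} = {2, 3}.


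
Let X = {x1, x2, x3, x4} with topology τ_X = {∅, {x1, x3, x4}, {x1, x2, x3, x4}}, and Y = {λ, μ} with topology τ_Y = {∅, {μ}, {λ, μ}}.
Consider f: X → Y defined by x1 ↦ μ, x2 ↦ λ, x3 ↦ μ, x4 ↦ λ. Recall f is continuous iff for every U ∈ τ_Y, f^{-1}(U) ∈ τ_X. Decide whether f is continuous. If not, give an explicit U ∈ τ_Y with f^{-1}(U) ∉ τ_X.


f is NOT continuous.

Compute f^{-1}(U) for each U ∈ τ_Y:
  U = ∅: f^{-1}(U) = ∅ ∈ τ_X ✓.
  U = {μ}: f^{-1}(U) = {x1, x3} ∉ τ_X ✗.
  U = {λ, μ}: f^{-1}(U) = {x1, x2, x3, x4} ∈ τ_X ✓.
Found U = {μ} with f^{-1}(U) = {x1, x3} not in τ_X. Therefore f is NOT continuous.


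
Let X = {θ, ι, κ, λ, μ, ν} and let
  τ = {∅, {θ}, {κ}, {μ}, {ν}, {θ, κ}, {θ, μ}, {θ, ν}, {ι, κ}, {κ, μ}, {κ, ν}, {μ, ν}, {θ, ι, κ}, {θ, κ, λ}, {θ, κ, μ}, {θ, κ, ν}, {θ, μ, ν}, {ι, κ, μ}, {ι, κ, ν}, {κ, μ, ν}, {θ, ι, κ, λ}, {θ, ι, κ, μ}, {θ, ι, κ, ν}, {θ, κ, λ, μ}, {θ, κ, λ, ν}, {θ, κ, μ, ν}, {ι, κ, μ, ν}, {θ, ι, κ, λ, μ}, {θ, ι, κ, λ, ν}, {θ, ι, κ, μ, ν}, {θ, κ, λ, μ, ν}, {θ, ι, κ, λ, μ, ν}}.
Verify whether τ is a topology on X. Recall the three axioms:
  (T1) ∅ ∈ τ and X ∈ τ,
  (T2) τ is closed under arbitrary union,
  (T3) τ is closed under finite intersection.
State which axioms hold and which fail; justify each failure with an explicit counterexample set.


τ IS a topology on X.

Axiom (T1): ∅ ∈ τ? Yes; X ∈ τ? Yes.
Axiom (T2/T3): check pairwise unions and intersections of members of τ.
All pairwise intersections and unions checked — each lies in τ. Therefore τ satisfies (T1), (T2), (T3): it IS a topology on X.


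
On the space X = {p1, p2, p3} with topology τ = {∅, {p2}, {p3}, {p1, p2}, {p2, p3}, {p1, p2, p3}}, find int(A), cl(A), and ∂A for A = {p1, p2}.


int(A) = {p1, p2}, cl(A) = {p1, p2}, ∂A = ∅.

Closed sets in (X, τ) are complements of opens:
  closed(X, τ) = {∅, {p1}, {p3}, {p1, p2}, {p1, p3}, {p1, p2, p3}}.
int(A) = ⋃ {U ∈ τ : U ⊆ A}. Opens contained in A: ∅, {p2}, {p1, p2}.
Taking the union of these: int(A) = {p1, p2}.
cl(A) = ⋂ {C closed : A ⊆ C}. Closed sets containing A: {p1, p2}, {p1, p2, p3}.
Intersecting these: cl(A) = {p1, p2}.
∂A = cl(A) ∖ int(A) = {p1, p2} ∖ {p1, p2} = ∅.


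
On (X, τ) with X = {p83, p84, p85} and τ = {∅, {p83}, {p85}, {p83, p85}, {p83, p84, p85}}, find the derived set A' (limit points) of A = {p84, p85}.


A' = {p84}

For each x ∈ X, list the open sets U ∈ τ with x ∈ U, then check whether U ∩ (A ∖ {x}) ≠ ∅ for every such U.
  x = p83: open {p83} ∋ x has {p83} ∩ (A ∖ {p83}) = ∅, so x is NOT a limit point.
  x = p84: opens ∋ x are {p83, p84, p85}; each meets A ∖ {p84}, so x IS a limit point.
  x = p85: open {p85} ∋ x has {p85} ∩ (A ∖ {p85}) = ∅, so x is NOT a limit point.
Collecting: A' = {p84}.


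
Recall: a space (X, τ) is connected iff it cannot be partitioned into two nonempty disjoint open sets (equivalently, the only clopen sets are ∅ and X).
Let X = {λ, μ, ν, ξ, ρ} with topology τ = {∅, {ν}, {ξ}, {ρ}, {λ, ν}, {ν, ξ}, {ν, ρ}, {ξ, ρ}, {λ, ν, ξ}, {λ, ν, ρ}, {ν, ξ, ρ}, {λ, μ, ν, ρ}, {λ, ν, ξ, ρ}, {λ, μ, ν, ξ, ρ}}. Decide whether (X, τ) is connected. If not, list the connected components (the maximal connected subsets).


(X, τ) is disconnected; components = [{ξ}, {λ, μ, ν, ρ}].

Find clopen sets (U ∈ τ with X ∖ U ∈ τ):
  U = ∅, X ∖ U = {λ, μ, ν, ξ, ρ} — both open, so U is clopen.
  U = {ξ}, X ∖ U = {λ, μ, ν, ρ} — both open, so U is clopen.
  U = {λ, μ, ν, ρ}, X ∖ U = {ξ} — both open, so U is clopen.
  U = {λ, μ, ν, ξ, ρ}, X ∖ U = ∅ — both open, so U is clopen.
Nontrivial clopen(s) exist: e.g. {ξ}. So (X, τ) is disconnected.
Compute connected components by grouping points that agree on all clopens:
  component: {ξ}
  component: {λ, μ, ν, ρ}


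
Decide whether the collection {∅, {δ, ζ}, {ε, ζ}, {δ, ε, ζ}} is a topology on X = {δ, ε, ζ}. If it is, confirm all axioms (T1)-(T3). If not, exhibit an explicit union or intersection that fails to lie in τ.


τ is NOT a topology on X.

Axiom (T1): ∅ ∈ τ? Yes; X ∈ τ? Yes.
Axiom (T2/T3): check pairwise unions and intersections of members of τ.
Counterexample for (T3): {δ, ζ} ∩ {ε, ζ} = {ζ} ∉ τ. Therefore τ is NOT a topology.


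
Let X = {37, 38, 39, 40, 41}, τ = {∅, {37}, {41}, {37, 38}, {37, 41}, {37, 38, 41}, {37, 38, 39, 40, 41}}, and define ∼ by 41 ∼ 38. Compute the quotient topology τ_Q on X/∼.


X/∼ = {[37], [38=41], [39], [40]}; |τ_Q| = 4.

Equivalence classes: [37], [38=41], [39], [40].
Quotient map π: X → X/∼ sends 37 ↦ [37], 38 ↦ [38=41], 39 ↦ [39], 40 ↦ [40], 41 ↦ [38=41].
For each subset V ⊆ X/∼, compute π^{-1}(V) ⊆ X and check whether π^{-1}(V) ∈ τ. V is open in τ_Q iff π^{-1}(V) ∈ τ.
  V = {}: π^{-1}(V) = ∅ ∈ τ ✓.
  V = {[37]}: π^{-1}(V) = {37} ∈ τ ✓.
  V = {[38=41]}: π^{-1}(V) = {38, 41} ∉ τ ✗.
  V = {[37], [38=41]}: π^{-1}(V) = {37, 38, 41} ∈ τ ✓.
  V = {[39]}: π^{-1}(V) = {39} ∉ τ ✗.
  V = {[37], [39]}: π^{-1}(V) = {37, 39} ∉ τ ✗.
  V = {[38=41], [39]}: π^{-1}(V) = {38, 39, 41} ∉ τ ✗.
  V = {[37], [38=41], [39]}: π^{-1}(V) = {37, 38, 39, 41} ∉ τ ✗.
  V = {[40]}: π^{-1}(V) = {40} ∉ τ ✗.
  V = {[37], [40]}: π^{-1}(V) = {37, 40} ∉ τ ✗.
  V = {[38=41], [40]}: π^{-1}(V) = {38, 40, 41} ∉ τ ✗.
  V = {[37], [38=41], [40]}: π^{-1}(V) = {37, 38, 40, 41} ∉ τ ✗.
  V = {[39], [40]}: π^{-1}(V) = {39, 40} ∉ τ ✗.
  V = {[37], [39], [40]}: π^{-1}(V) = {37, 39, 40} ∉ τ ✗.
  V = {[38=41], [39], [40]}: π^{-1}(V) = {38, 39, 40, 41} ∉ τ ✗.
  V = {[37], [38=41], [39], [40]}: π^{-1}(V) = {37, 38, 39, 40, 41} ∈ τ ✓.
Open sets in the quotient: τ_Q = {{}, {[37]}, {[37], [38=41]}, {[37], [38=41], [39], [40]}} (4 elements).


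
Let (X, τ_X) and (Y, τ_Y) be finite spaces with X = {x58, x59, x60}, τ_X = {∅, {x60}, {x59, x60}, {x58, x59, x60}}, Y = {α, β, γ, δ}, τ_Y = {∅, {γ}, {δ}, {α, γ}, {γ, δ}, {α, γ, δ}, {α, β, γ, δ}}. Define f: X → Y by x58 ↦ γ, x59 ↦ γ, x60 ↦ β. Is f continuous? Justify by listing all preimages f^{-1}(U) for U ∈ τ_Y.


f is NOT continuous.

Compute f^{-1}(U) for each U ∈ τ_Y:
  U = ∅: f^{-1}(U) = ∅ ∈ τ_X ✓.
  U = {γ}: f^{-1}(U) = {x58, x59} ∉ τ_X ✗.
  U = {δ}: f^{-1}(U) = ∅ ∈ τ_X ✓.
  U = {α, γ}: f^{-1}(U) = {x58, x59} ∉ τ_X ✗.
  U = {γ, δ}: f^{-1}(U) = {x58, x59} ∉ τ_X ✗.
  U = {α, γ, δ}: f^{-1}(U) = {x58, x59} ∉ τ_X ✗.
  U = {α, β, γ, δ}: f^{-1}(U) = {x58, x59, x60} ∈ τ_X ✓.
Found U = {γ} with f^{-1}(U) = {x58, x59} not in τ_X. Therefore f is NOT continuous.


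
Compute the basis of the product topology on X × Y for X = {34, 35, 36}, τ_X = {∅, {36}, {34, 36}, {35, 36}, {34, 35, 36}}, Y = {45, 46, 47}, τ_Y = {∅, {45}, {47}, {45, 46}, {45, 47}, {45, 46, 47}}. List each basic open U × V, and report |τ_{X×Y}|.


Basis B = {∅ × ∅, {36} × {45}, {36} × {47}, {34, 36} × {45}, {34, 36} × {47}, {35, 36} × {45}, {35, 36} × {47}, {36} × {45, 46}, {36} × {45, 47}, {34, 35, 36} × {45}, {34, 35, 36} × {47}, {36} × {45, 46, 47}, {34, 36} × {45, 46}, {34, 36} × {45, 47}, {35, 36} × {45, 46}, {35, 36} × {45, 47}, {34, 36} × {45, 46, 47}, {34, 35, 36} × {45, 46}, {34, 35, 36} × {45, 47}, {35, 36} × {45, 46, 47}, {34, 35, 36} × {45, 46, 47}}; |τ_{X×Y}| = 70.

Enumerate products U × V with U ∈ τ_X, V ∈ τ_Y (deduplicated):
  ∅ × ∅ = {} (∅)
  {36} × {45} = {(36,45)}
  {36} × {47} = {(36,47)}
  {34, 36} × {45} = {(34,45), (36,45)}
  {34, 36} × {47} = {(34,47), (36,47)}
  {35, 36} × {45} = {(35,45), (36,45)}
  {35, 36} × {47} = {(35,47), (36,47)}
  {36} × {45, 46} = {(36,45), (36,46)}
  {36} × {45, 47} = {(36,45), (36,47)}
  {34, 35, 36} × {45} = {(34,45), (35,45), (36,45)}
  {34, 35, 36} × {47} = {(34,47), (35,47), (36,47)}
  {36} × {45, 46, 47} = {(36,45), (36,46), (36,47)}
  {34, 36} × {45, 46} = {(34,45), (34,46), (36,45), (36,46)}
  {34, 36} × {45, 47} = {(34,45), (34,47), (36,45), (36,47)}
  {35, 36} × {45, 46} = {(35,45), (35,46), (36,45), (36,46)}
  {35, 36} × {45, 47} = {(35,45), (35,47), (36,45), (36,47)}
  {34, 36} × {45, 46, 47} = {(34,45), (34,46), (34,47), (36,45), (36,46), (36,47)}
  {34, 35, 36} × {45, 46} = {(34,45), (34,46), (35,45), (35,46), (36,45), (36,46)}
  {34, 35, 36} × {45, 47} = {(34,45), (34,47), (35,45), (35,47), (36,45), (36,47)}
  {35, 36} × {45, 46, 47} = {(35,45), (35,46), (35,47), (36,45), (36,46), (36,47)}
  {34, 35, 36} × {45, 46, 47} = {(34,45), (34,46), (34,47), (35,45), (35,46), (35,47), (36,45), (36,46), (36,47)}
These 21 distinct sets form the basis B.
Close under arbitrary unions to get τ_{X×Y}; counting gives |τ_{X×Y}| = 70.
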